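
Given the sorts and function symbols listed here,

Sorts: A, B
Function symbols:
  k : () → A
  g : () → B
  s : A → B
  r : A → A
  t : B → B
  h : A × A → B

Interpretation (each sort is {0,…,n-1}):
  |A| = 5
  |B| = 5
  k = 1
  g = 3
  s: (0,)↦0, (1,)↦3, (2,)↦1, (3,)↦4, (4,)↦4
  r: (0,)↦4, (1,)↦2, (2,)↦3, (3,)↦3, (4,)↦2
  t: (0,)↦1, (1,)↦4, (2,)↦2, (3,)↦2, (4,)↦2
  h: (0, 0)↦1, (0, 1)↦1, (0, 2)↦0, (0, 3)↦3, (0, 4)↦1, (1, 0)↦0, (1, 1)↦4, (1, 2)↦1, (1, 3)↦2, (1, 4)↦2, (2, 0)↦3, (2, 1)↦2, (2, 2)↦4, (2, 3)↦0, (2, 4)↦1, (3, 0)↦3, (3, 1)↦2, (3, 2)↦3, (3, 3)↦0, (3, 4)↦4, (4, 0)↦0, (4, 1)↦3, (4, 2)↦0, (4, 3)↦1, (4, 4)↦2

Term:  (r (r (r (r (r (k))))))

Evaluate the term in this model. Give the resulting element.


value = 3

  k = 1
  (r (k)) = r(1,) = 2
  (r (r (k))) = r(2,) = 3
  (r (r (r (k)))) = r(3,) = 3
  (r (r (r (r (k))))) = r(3,) = 3
  (r (r (r (r (r (k)))))) = r(3,) = 3


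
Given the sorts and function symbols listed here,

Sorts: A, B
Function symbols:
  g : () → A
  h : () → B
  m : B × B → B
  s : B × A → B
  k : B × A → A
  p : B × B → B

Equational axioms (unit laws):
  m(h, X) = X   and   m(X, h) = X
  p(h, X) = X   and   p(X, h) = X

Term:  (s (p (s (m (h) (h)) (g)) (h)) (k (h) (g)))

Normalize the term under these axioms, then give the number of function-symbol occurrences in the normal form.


size = 7

1. (s (p (s (m (h) (h)) (g)) (h)) (k (h) (g)))  →  (s (s (m (h) (h)) (g)) (k (h) (g)))
2. (s (s (m (h) (h)) (g)) (k (h) (g)))  →  (s (s (h) (g)) (k (h) (g)))
normal form: (s (s (h) (g)) (k (h) (g)))


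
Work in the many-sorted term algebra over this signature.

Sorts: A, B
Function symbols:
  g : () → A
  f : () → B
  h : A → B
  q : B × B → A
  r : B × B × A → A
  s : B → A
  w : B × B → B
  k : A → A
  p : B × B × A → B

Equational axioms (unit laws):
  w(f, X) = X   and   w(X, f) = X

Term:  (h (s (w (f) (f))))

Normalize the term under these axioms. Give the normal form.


normal form = (h (s (f)))

1. (h (s (w (f) (f))))  →  (h (s (f)))


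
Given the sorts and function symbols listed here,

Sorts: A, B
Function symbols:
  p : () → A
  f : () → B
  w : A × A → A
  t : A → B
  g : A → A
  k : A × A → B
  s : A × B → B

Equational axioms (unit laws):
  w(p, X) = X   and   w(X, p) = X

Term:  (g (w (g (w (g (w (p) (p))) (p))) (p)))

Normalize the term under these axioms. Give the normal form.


normal form = (g (g (g (p))))

1. (g (w (g (w (g (w (p) (p))) (p))) (p)))  →  (g (g (w (g (w (p) (p))) (p))))
2. (g (g (w (g (w (p) (p))) (p))))  →  (g (g (g (w (p) (p)))))
3. (g (g (g (w (p) (p)))))  →  (g (g (g (p))))


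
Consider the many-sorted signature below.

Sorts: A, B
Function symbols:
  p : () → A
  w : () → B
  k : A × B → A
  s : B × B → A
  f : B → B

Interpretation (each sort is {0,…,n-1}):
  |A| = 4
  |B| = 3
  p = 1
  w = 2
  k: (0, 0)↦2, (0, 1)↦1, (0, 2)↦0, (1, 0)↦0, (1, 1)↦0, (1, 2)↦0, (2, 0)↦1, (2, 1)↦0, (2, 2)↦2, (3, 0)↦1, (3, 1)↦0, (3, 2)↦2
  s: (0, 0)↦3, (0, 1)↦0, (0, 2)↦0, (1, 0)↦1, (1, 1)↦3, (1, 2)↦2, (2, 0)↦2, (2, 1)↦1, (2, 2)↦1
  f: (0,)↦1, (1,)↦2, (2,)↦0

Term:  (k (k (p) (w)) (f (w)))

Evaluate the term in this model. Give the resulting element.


  p = 1
  w = 2
  (k (p) (w)) = k(1, 2) = 0
  w = 2
  (f (w)) = f(2,) = 0
  (k (k (p) (w)) (f (w))) = k(0, 0) = 2

value = 2


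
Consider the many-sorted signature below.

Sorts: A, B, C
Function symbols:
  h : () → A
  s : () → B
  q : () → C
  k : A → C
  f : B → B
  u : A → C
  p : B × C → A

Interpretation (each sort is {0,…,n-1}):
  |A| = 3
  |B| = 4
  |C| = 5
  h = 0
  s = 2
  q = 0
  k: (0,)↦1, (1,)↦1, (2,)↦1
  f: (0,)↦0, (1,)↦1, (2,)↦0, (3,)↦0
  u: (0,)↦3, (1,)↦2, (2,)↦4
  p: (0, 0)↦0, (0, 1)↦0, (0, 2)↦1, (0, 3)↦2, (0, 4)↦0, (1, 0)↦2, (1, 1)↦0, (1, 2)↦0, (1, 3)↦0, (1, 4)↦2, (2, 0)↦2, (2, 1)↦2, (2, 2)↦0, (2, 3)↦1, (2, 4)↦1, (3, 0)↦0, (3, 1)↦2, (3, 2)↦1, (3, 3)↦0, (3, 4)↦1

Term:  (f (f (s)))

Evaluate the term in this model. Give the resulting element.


  s = 2
  (f (s)) = f(2,) = 0
  (f (f (s))) = f(0,) = 0

value = 0


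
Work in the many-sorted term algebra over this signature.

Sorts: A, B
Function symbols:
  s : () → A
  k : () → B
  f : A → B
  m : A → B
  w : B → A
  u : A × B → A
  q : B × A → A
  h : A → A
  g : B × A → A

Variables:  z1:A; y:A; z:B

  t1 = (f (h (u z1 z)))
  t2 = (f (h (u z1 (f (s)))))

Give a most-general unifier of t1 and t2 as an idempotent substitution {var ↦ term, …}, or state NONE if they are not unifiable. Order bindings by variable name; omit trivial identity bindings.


{z ↦ (f (s))}


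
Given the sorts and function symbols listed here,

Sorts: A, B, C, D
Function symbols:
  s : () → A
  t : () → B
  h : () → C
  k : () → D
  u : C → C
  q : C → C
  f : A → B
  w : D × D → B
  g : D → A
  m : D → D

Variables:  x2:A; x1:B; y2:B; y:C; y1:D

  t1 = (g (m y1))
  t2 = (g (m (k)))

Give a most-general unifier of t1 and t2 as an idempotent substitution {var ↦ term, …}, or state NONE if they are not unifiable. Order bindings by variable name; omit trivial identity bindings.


{y1 ↦ (k)}


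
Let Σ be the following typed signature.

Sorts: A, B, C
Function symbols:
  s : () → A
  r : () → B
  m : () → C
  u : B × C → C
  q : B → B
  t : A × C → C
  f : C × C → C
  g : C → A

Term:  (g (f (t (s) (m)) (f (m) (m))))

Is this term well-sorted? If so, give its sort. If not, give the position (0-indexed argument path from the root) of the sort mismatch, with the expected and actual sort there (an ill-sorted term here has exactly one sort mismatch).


well-sorted; sort = A

      (s) : A
      (m) : C
    (t (s) (m)) : C
      (m) : C
      (m) : C
    (f (m) (m)) : C
  (f (t (s) (m)) (f (m) (m))) : C
(g (f (t (s) (m)) (f (m) (m)))) : A


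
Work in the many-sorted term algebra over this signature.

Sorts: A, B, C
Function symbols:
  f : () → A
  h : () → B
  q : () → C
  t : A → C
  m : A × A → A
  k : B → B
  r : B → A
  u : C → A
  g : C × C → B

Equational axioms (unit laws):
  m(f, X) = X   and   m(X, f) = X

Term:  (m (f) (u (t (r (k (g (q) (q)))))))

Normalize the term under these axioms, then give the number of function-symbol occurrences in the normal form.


size = 7

1. (m (f) (u (t (r (k (g (q) (q)))))))  →  (u (t (r (k (g (q) (q))))))
normal form: (u (t (r (k (g (q) (q))))))


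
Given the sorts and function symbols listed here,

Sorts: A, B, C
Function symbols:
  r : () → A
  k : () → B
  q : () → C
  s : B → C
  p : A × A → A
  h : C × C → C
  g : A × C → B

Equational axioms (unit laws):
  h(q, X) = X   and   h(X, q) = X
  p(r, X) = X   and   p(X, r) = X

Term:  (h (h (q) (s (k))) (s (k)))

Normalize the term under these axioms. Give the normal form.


1. (h (h (q) (s (k))) (s (k)))  →  (h (s (k)) (s (k)))

normal form = (h (s (k)) (s (k)))


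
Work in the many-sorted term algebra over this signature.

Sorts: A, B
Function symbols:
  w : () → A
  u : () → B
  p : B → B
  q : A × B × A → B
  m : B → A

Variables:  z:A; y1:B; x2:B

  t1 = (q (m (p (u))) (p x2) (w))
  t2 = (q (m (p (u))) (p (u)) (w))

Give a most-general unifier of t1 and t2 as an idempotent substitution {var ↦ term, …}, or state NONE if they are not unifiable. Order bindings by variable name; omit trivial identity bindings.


{x2 ↦ (u)}


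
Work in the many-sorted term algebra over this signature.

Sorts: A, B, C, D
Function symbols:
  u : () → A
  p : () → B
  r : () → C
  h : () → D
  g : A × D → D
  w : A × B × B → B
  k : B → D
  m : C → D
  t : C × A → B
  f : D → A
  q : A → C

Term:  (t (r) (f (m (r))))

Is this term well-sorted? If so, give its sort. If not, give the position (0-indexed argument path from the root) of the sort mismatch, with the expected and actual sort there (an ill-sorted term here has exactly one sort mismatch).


  (r) : C
      (r) : C
    (m (r)) : D
  (f (m (r))) : A
(t (r) (f (m (r)))) : B

well-sorted; sort = B


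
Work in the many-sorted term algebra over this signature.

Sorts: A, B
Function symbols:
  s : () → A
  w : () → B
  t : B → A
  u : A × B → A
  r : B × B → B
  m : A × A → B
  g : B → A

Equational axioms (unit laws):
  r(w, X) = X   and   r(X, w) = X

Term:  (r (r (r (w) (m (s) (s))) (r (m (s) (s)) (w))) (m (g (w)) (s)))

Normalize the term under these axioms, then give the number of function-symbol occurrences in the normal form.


1. (r (r (r (w) (m (s) (s))) (r (m (s) (s)) (w))) (m (g (w)) (s)))  →  (r (r (m (s) (s)) (r (m (s) (s)) (w))) (m (g (w)) (s)))
2. (r (r (m (s) (s)) (r (m (s) (s)) (w))) (m (g (w)) (s)))  →  (r (r (m (s) (s)) (m (s) (s))) (m (g (w)) (s)))
normal form: (r (r (m (s) (s)) (m (s) (s))) (m (g (w)) (s)))

size = 12


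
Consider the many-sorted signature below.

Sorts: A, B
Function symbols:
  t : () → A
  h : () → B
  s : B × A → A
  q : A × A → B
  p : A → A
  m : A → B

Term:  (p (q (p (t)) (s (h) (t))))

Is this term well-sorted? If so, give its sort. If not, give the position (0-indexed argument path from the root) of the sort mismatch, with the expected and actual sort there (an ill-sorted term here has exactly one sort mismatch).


      (t) : A
    (p (t)) : A
      (h) : B
      (t) : A
    (s (h) (t)) : A
  (q (p (t)) (s (h) (t))) : B
(p (q (p (t)) (s (h) (t)))) : ✗ arg 0 at [0] has sort B, expected A

ill-sorted at position [0]: expected A, got B


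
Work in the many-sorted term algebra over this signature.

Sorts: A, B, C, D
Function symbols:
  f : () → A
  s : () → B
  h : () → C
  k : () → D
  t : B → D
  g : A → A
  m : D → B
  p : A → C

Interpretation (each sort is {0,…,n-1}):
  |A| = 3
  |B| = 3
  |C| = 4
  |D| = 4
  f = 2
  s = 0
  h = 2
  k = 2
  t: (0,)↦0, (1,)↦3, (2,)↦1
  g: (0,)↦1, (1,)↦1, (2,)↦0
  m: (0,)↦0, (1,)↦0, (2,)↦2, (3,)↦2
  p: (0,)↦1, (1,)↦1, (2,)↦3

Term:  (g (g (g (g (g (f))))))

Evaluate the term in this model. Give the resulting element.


value = 1

  f = 2
  (g (f)) = g(2,) = 0
  (g (g (f))) = g(0,) = 1
  (g (g (g (f)))) = g(1,) = 1
  (g (g (g (g (f))))) = g(1,) = 1
  (g (g (g (g (g (f)))))) = g(1,) = 1


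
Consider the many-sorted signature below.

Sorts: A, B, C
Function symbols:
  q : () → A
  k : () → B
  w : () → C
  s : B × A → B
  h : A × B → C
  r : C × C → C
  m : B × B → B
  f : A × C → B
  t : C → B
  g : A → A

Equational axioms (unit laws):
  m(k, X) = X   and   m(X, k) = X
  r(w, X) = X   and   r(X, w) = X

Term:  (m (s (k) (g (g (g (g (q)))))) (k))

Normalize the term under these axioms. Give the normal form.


normal form = (s (k) (g (g (g (g (q))))))

1. (m (s (k) (g (g (g (g (q)))))) (k))  →  (s (k) (g (g (g (g (q))))))


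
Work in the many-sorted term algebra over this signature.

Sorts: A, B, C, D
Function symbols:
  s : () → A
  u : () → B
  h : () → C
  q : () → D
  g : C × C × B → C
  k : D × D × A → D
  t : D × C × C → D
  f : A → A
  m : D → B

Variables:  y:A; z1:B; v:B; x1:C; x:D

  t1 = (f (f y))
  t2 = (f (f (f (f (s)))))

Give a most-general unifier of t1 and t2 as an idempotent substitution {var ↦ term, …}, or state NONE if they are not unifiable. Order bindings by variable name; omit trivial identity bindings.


{y ↦ (f (f (s)))}


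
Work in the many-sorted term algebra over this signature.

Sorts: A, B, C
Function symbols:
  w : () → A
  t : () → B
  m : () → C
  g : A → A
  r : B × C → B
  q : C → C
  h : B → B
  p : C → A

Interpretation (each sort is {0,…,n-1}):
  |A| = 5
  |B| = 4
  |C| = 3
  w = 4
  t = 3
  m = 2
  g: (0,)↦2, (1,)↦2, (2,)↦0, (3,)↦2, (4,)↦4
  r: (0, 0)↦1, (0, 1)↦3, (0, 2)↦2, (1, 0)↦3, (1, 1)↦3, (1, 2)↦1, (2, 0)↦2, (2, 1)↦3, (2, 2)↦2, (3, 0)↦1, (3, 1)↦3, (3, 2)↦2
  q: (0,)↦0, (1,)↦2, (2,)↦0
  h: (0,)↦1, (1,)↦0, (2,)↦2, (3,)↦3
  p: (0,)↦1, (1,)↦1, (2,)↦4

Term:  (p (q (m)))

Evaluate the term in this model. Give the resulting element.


  m = 2
  (q (m)) = q(2,) = 0
  (p (q (m))) = p(0,) = 1

value = 1


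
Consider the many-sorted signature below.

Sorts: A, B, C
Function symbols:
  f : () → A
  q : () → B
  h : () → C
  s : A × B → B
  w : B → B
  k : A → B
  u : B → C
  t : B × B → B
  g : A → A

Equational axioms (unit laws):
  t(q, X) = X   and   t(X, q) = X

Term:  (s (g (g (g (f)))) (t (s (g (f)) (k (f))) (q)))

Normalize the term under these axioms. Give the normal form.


normal form = (s (g (g (g (f)))) (s (g (f)) (k (f))))

1. (s (g (g (g (f)))) (t (s (g (f)) (k (f))) (q)))  →  (s (g (g (g (f)))) (s (g (f)) (k (f))))


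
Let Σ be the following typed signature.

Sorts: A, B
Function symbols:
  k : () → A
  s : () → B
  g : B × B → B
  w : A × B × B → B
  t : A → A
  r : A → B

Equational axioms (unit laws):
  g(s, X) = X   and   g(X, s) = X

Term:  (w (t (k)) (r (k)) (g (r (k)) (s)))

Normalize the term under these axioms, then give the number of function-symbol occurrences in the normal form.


size = 7

1. (w (t (k)) (r (k)) (g (r (k)) (s)))  →  (w (t (k)) (r (k)) (r (k)))
normal form: (w (t (k)) (r (k)) (r (k)))


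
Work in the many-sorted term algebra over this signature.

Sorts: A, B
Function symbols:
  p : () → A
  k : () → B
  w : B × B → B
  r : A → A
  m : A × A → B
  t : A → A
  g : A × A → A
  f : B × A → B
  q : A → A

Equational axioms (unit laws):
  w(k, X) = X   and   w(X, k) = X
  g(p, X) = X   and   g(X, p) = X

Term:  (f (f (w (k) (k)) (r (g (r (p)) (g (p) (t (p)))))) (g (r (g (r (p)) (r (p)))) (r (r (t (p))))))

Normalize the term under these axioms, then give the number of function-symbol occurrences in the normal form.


1. (f (f (w (k) (k)) (r (g (r (p)) (g (p) (t (p)))))) (g (r (g (r (p)) (r (p)))) (r (r (t (p))))))  →  (f (f (k) (r (g (r (p)) (g (p) (t (p)))))) (g (r (g (r (p)) (r (p)))) (r (r (t (p))))))
2. (f (f (k) (r (g (r (p)) (g (p) (t (p)))))) (g (r (g (r (p)) (r (p)))) (r (r (t (p))))))  →  (f (f (k) (r (g (r (p)) (t (p))))) (g (r (g (r (p)) (r (p)))) (r (r (t (p))))))
normal form: (f (f (k) (r (g (r (p)) (t (p))))) (g (r (g (r (p)) (r (p)))) (r (r (t (p))))))

size = 20


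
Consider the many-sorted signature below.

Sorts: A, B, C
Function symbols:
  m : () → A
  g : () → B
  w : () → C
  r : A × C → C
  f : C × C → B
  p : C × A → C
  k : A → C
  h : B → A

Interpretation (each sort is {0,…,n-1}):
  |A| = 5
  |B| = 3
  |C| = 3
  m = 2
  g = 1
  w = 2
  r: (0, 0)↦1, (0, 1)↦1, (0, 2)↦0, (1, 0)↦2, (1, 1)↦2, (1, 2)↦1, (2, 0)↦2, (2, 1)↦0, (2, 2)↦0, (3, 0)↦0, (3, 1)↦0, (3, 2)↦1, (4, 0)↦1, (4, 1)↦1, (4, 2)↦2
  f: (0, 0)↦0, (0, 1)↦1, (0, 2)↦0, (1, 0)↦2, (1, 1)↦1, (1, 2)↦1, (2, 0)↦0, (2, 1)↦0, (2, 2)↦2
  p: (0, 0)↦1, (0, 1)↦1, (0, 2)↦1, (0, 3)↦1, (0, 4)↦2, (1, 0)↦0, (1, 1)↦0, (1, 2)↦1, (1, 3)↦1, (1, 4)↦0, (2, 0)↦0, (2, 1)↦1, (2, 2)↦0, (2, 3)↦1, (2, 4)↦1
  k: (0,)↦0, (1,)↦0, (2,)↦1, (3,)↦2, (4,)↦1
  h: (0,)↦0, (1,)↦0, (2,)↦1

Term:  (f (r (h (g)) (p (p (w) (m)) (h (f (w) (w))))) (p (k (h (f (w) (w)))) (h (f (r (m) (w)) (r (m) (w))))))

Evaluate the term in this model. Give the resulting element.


value = 1

  g = 1
  (h (g)) = h(1,) = 0
  w = 2
  m = 2
  (p (w) (m)) = p(2, 2) = 0
  w = 2
  w = 2
  (f (w) (w)) = f(2, 2) = 2
  (h (f (w) (w))) = h(2,) = 1
  (p (p (w) (m)) (h (f (w) (w)))) = p(0, 1) = 1
  (r (h (g)) (p (p (w) (m)) (h (f (w) (w))))) = r(0, 1) = 1
  w = 2
  w = 2
  (f (w) (w)) = f(2, 2) = 2
  (h (f (w) (w))) = h(2,) = 1
  (k (h (f (w) (w)))) = k(1,) = 0
  m = 2
  w = 2
  (r (m) (w)) = r(2, 2) = 0
  m = 2
  w = 2
  (r (m) (w)) = r(2, 2) = 0
  (f (r (m) (w)) (r (m) (w))) = f(0, 0) = 0
  (h (f (r (m) (w)) (r (m) (w)))) = h(0,) = 0
  (p (k (h (f (w) (w)))) (h (f (r (m) (w)) (r (m) (w))))) = p(0, 0) = 1
  (f (r (h (g)) (p (p (w) (m)) (h (f (w) (w))))) (p (k (h (f (w) (w)))) (h (f (r (m) (w)) (r (m) (w)))))) = f(1, 1) = 1


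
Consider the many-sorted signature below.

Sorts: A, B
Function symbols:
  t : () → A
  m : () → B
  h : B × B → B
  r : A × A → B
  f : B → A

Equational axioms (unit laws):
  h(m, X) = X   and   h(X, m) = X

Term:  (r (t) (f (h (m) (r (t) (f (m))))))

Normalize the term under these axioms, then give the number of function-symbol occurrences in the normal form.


1. (r (t) (f (h (m) (r (t) (f (m))))))  →  (r (t) (f (r (t) (f (m)))))
normal form: (r (t) (f (r (t) (f (m)))))

size = 7


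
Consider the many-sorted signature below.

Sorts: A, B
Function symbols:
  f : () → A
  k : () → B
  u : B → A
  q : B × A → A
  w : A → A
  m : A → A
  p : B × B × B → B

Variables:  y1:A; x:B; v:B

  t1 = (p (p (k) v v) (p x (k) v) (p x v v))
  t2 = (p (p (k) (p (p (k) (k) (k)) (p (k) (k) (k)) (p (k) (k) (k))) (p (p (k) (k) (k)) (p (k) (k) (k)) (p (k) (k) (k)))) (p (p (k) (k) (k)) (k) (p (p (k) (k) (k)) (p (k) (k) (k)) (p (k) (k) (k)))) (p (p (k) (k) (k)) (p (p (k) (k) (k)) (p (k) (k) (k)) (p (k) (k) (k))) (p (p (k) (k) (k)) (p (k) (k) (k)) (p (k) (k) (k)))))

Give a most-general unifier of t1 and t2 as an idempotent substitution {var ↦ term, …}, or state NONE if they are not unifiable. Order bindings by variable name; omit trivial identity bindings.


{v ↦ (p (p (k) (k) (k)) (p (k) (k) (k)) (p (k) (k) (k))), x ↦ (p (k) (k) (k))}


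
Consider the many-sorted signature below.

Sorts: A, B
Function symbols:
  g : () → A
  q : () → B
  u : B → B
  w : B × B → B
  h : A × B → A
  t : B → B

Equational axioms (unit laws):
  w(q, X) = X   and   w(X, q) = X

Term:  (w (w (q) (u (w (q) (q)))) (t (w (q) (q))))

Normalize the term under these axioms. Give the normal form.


normal form = (w (u (q)) (t (q)))

1. (w (w (q) (u (w (q) (q)))) (t (w (q) (q))))  →  (w (u (w (q) (q))) (t (w (q) (q))))
2. (w (u (w (q) (q))) (t (w (q) (q))))  →  (w (u (q)) (t (w (q) (q))))
3. (w (u (q)) (t (w (q) (q))))  →  (w (u (q)) (t (q)))


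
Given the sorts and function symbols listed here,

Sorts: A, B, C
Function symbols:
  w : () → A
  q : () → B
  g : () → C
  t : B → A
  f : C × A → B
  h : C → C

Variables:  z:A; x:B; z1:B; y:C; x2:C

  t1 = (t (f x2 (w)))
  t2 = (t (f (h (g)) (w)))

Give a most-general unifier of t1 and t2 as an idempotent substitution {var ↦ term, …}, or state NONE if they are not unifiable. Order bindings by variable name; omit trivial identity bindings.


{x2 ↦ (h (g))}


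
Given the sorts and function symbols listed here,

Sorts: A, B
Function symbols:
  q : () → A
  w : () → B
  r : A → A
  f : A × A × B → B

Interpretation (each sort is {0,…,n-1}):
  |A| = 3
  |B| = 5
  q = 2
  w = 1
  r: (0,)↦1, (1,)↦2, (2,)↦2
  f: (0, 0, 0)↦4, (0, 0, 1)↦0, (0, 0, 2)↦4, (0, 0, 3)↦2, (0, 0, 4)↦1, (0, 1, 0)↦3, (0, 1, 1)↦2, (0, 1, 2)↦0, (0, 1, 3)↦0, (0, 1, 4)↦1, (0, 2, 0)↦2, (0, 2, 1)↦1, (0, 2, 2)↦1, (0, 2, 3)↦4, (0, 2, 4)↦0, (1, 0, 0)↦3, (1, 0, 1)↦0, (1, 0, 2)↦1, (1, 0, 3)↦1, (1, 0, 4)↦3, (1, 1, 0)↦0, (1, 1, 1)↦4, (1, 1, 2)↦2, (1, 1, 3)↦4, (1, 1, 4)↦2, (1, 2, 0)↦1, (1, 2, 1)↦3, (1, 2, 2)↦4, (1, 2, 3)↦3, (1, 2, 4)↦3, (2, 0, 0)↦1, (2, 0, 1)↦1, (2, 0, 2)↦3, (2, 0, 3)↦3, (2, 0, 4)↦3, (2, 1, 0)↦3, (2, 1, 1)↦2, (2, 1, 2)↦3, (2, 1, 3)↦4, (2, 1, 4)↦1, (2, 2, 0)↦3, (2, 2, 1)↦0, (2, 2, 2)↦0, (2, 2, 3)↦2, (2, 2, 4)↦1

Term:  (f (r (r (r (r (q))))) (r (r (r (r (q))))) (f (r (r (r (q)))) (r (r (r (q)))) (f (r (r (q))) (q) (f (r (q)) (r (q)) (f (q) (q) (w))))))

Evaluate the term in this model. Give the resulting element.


value = 3

  q = 2
  (r (q)) = r(2,) = 2
  (r (r (q))) = r(2,) = 2
  (r (r (r (q)))) = r(2,) = 2
  (r (r (r (r (q))))) = r(2,) = 2
  q = 2
  (r (q)) = r(2,) = 2
  (r (r (q))) = r(2,) = 2
  (r (r (r (q)))) = r(2,) = 2
  (r (r (r (r (q))))) = r(2,) = 2
  q = 2
  (r (q)) = r(2,) = 2
  (r (r (q))) = r(2,) = 2
  (r (r (r (q)))) = r(2,) = 2
  q = 2
  (r (q)) = r(2,) = 2
  (r (r (q))) = r(2,) = 2
  (r (r (r (q)))) = r(2,) = 2
  q = 2
  (r (q)) = r(2,) = 2
  (r (r (q))) = r(2,) = 2
  q = 2
  q = 2
  (r (q)) = r(2,) = 2
  q = 2
  (r (q)) = r(2,) = 2
  q = 2
  q = 2
  w = 1
  (f (q) (q) (w)) = f(2, 2, 1) = 0
  (f (r (q)) (r (q)) (f (q) (q) (w))) = f(2, 2, 0) = 3
  (f (r (r (q))) (q) (f (r (q)) (r (q)) (f (q) (q) (w)))) = f(2, 2, 3) = 2
  (f (r (r (r (q)))) (r (r (r (q)))) (f (r (r (q))) (q) (f (r (q)) (r (q)) (f (q) (q) (w))))) = f(2, 2, 2) = 0
  (f (r (r (r (r (q))))) (r (r (r (r (q))))) (f (r (r (r (q)))) (r (r (r (q)))) (f (r (r (q))) (q) (f (r (q)) (r (q)) (f (q) (q) (w)))))) = f(2, 2, 0) = 3


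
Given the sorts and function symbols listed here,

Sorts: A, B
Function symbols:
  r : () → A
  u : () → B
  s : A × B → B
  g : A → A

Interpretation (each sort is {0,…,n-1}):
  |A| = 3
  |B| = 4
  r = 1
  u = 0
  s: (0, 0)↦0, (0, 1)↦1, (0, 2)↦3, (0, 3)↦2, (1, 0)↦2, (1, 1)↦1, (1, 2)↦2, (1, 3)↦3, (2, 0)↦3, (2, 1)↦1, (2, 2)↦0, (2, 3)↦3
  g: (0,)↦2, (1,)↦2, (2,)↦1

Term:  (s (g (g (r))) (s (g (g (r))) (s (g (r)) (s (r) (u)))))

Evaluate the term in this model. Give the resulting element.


value = 2

  r = 1
  (g (r)) = g(1,) = 2
  (g (g (r))) = g(2,) = 1
  r = 1
  (g (r)) = g(1,) = 2
  (g (g (r))) = g(2,) = 1
  r = 1
  (g (r)) = g(1,) = 2
  r = 1
  u = 0
  (s (r) (u)) = s(1, 0) = 2
  (s (g (r)) (s (r) (u))) = s(2, 2) = 0
  (s (g (g (r))) (s (g (r)) (s (r) (u)))) = s(1, 0) = 2
  (s (g (g (r))) (s (g (g (r))) (s (g (r)) (s (r) (u))))) = s(1, 2) = 2


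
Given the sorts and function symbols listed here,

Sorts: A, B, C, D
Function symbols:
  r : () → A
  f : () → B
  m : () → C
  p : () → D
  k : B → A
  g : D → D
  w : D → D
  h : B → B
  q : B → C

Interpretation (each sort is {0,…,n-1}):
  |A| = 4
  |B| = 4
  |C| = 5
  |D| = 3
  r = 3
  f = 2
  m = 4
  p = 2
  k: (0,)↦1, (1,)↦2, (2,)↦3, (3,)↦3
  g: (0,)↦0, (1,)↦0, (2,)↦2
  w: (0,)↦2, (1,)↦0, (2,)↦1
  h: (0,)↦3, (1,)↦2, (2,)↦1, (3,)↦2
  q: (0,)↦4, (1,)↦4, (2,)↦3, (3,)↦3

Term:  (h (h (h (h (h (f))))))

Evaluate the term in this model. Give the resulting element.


value = 1

  f = 2
  (h (f)) = h(2,) = 1
  (h (h (f))) = h(1,) = 2
  (h (h (h (f)))) = h(2,) = 1
  (h (h (h (h (f))))) = h(1,) = 2
  (h (h (h (h (h (f)))))) = h(2,) = 1


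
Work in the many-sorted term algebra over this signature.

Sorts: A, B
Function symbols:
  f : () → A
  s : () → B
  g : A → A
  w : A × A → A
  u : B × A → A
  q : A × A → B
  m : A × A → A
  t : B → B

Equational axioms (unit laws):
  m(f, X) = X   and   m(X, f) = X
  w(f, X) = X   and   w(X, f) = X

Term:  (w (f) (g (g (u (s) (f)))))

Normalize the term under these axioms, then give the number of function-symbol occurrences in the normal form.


1. (w (f) (g (g (u (s) (f)))))  →  (g (g (u (s) (f))))
normal form: (g (g (u (s) (f))))

size = 5


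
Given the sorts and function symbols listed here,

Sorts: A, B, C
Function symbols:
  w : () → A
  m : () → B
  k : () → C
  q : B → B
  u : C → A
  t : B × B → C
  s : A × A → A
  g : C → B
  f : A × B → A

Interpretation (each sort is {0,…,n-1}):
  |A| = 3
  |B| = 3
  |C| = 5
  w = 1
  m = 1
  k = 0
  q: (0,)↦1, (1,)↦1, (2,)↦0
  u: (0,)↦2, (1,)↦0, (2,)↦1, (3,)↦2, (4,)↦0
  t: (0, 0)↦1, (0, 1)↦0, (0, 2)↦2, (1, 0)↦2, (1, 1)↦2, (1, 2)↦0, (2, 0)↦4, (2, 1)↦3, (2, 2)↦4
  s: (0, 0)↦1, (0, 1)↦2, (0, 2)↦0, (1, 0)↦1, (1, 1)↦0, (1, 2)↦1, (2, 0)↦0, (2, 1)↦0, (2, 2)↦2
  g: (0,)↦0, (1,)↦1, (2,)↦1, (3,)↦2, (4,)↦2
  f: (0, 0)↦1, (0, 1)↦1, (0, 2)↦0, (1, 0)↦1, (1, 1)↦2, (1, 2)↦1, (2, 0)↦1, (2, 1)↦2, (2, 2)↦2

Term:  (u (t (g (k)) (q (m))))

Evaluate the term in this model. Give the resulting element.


value = 2

  k = 0
  (g (k)) = g(0,) = 0
  m = 1
  (q (m)) = q(1,) = 1
  (t (g (k)) (q (m))) = t(0, 1) = 0
  (u (t (g (k)) (q (m)))) = u(0,) = 2


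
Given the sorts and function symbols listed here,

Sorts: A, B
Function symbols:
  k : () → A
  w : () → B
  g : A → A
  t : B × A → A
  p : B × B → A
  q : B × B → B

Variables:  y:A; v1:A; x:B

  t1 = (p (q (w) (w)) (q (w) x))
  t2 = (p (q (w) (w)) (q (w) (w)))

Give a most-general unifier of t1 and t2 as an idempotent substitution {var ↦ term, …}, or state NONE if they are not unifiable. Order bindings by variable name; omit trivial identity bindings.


{x ↦ (w)}


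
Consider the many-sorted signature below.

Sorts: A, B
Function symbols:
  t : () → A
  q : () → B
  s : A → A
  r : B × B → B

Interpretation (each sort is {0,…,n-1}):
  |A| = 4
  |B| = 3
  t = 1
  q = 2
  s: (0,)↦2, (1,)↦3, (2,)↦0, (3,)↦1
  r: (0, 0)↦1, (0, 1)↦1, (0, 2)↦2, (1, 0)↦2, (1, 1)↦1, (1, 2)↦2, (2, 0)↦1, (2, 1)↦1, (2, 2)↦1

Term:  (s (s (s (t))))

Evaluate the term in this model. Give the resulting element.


value = 3

  t = 1
  (s (t)) = s(1,) = 3
  (s (s (t))) = s(3,) = 1
  (s (s (s (t)))) = s(1,) = 3


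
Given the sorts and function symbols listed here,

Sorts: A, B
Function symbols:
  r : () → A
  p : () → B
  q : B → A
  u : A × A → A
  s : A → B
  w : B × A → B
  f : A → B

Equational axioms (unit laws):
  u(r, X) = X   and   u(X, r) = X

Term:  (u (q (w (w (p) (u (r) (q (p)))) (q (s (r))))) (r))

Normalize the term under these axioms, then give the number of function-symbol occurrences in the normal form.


1. (u (q (w (w (p) (u (r) (q (p)))) (q (s (r))))) (r))  →  (q (w (w (p) (u (r) (q (p)))) (q (s (r)))))
2. (q (w (w (p) (u (r) (q (p)))) (q (s (r)))))  →  (q (w (w (p) (q (p))) (q (s (r)))))
normal form: (q (w (w (p) (q (p))) (q (s (r)))))

size = 9


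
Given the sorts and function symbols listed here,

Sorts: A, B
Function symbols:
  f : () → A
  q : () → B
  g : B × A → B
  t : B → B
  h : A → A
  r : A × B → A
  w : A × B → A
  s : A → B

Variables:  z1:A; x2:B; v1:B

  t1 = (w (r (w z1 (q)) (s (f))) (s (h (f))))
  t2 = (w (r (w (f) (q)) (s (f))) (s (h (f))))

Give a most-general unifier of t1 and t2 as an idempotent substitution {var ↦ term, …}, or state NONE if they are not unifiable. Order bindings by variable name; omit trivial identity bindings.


{z1 ↦ (f)}


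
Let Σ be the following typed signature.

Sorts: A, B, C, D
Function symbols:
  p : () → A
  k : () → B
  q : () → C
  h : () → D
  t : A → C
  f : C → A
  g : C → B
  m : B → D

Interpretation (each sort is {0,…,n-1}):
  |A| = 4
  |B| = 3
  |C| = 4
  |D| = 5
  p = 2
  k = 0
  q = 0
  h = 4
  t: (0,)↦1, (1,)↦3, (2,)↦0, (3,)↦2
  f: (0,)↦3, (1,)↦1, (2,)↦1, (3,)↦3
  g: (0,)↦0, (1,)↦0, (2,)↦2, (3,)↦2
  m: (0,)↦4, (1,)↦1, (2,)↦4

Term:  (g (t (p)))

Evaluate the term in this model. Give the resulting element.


value = 0

  p = 2
  (t (p)) = t(2,) = 0
  (g (t (p))) = g(0,) = 0


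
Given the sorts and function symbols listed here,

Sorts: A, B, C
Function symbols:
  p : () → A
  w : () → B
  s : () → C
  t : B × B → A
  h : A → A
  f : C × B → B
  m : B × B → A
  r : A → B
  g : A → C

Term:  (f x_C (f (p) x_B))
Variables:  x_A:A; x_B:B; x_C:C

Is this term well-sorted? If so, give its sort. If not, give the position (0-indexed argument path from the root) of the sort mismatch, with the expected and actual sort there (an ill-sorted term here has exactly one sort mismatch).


  x_C : C
    (p) : A
    x_B : B
  (f (p) x_B) : ✗ arg 0 at [1, 0] has sort A, expected C

ill-sorted at position [1, 0]: expected C, got A


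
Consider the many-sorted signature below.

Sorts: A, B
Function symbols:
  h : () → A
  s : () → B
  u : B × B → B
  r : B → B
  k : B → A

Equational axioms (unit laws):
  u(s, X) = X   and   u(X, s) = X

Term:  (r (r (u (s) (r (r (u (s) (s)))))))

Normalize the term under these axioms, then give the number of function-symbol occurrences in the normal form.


size = 5

1. (r (r (u (s) (r (r (u (s) (s)))))))  →  (r (r (r (r (u (s) (s))))))
2. (r (r (r (r (u (s) (s))))))  →  (r (r (r (r (s)))))
normal form: (r (r (r (r (s)))))


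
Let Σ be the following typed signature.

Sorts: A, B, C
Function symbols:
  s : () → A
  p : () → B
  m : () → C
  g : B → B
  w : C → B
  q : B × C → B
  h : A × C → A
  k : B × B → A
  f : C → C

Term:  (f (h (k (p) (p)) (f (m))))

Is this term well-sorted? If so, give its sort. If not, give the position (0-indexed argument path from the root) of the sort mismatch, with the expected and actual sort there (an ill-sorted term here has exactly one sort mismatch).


ill-sorted at position [0]: expected C, got A

      (p) : B
      (p) : B
    (k (p) (p)) : A
      (m) : C
    (f (m)) : C
  (h (k (p) (p)) (f (m))) : A
(f (h (k (p) (p)) (f (m)))) : ✗ arg 0 at [0] has sort A, expected C


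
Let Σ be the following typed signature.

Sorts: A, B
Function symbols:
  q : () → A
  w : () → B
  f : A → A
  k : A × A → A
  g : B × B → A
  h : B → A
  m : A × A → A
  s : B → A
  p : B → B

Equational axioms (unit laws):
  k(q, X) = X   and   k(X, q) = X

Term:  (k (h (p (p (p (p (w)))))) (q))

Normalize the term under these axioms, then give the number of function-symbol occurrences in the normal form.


1. (k (h (p (p (p (p (w)))))) (q))  →  (h (p (p (p (p (w))))))
normal form: (h (p (p (p (p (w))))))

size = 6


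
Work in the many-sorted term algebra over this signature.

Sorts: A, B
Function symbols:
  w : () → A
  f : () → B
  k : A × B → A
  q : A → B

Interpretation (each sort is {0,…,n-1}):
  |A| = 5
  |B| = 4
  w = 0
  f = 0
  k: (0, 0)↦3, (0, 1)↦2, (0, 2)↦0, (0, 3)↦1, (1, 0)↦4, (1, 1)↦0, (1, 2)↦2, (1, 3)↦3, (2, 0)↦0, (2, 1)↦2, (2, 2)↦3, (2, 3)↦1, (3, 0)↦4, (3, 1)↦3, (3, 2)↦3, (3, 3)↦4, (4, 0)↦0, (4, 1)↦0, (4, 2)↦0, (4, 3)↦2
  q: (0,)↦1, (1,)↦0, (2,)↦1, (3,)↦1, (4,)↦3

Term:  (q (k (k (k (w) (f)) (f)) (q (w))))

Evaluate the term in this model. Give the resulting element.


  w = 0
  f = 0
  (k (w) (f)) = k(0, 0) = 3
  f = 0
  (k (k (w) (f)) (f)) = k(3, 0) = 4
  w = 0
  (q (w)) = q(0,) = 1
  (k (k (k (w) (f)) (f)) (q (w))) = k(4, 1) = 0
  (q (k (k (k (w) (f)) (f)) (q (w)))) = q(0,) = 1

value = 1


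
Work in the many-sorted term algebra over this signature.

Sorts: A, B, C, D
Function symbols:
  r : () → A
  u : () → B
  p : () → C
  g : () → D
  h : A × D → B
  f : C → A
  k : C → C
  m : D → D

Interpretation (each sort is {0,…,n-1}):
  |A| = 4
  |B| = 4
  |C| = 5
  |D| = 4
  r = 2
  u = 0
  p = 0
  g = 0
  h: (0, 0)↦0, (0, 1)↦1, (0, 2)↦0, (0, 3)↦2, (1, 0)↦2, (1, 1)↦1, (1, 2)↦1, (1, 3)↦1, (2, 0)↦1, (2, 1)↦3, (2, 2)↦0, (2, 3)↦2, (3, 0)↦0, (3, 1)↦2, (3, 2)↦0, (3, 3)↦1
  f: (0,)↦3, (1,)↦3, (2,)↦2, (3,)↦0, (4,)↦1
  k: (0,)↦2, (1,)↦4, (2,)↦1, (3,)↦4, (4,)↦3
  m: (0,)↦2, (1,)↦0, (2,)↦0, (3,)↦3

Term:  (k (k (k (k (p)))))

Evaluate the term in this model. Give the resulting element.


value = 3

  p = 0
  (k (p)) = k(0,) = 2
  (k (k (p))) = k(2,) = 1
  (k (k (k (p)))) = k(1,) = 4
  (k (k (k (k (p))))) = k(4,) = 3


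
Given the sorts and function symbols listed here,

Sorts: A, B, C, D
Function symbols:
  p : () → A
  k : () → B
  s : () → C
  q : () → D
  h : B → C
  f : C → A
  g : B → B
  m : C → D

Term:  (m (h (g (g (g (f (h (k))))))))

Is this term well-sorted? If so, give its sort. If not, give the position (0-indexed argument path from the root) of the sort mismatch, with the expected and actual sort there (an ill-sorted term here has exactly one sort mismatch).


              (k) : B
            (h (k)) : C
          (f (h (k))) : A
        (g (f (h (k)))) : ✗ arg 0 at [0, 0, 0, 0, 0] has sort A, expected B

ill-sorted at position [0, 0, 0, 0, 0]: expected B, got A


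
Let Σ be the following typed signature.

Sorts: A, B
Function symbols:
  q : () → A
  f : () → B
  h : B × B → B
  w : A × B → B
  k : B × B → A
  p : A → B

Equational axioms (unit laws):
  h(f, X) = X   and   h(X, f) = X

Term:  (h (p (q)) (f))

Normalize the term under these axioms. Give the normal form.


1. (h (p (q)) (f))  →  (p (q))

normal form = (p (q))


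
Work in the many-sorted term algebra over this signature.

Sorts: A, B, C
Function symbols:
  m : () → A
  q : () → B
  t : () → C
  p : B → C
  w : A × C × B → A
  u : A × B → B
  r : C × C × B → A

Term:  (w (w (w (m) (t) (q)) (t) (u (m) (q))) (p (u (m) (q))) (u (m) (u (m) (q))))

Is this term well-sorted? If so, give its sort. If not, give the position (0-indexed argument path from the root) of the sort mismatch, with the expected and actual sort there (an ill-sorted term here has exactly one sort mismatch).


well-sorted; sort = A

      (m) : A
      (t) : C
      (q) : B
    (w (m) (t) (q)) : A
    (t) : C
      (m) : A
      (q) : B
    (u (m) (q)) : B
  (w (w (m) (t) (q)) (t) (u (m) (q))) : A
      (m) : A
      (q) : B
    (u (m) (q)) : B
  (p (u (m) (q))) : C
    (m) : A
      (m) : A
      (q) : B
    (u (m) (q)) : B
  (u (m) (u (m) (q))) : B
(w (w (w (m) (t) (q)) (t) (u (m) (q))) (p (u (m) (q))) (u (m) (u (m) (q)))) : A


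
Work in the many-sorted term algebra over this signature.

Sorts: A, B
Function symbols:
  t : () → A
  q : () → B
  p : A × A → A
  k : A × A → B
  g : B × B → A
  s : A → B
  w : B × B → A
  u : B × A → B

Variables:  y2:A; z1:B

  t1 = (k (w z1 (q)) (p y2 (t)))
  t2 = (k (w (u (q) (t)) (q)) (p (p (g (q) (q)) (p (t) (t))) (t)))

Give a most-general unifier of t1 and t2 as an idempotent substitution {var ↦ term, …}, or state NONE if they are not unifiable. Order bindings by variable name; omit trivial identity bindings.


{y2 ↦ (p (g (q) (q)) (p (t) (t))), z1 ↦ (u (q) (t))}


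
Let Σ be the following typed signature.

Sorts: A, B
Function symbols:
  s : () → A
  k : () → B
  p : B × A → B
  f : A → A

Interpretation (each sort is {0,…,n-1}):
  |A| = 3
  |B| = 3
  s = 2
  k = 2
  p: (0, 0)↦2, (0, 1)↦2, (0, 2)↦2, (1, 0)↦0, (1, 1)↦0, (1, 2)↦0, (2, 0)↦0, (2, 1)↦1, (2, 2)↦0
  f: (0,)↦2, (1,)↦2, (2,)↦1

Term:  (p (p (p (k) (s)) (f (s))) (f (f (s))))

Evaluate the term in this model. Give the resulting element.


value = 0

  k = 2
  s = 2
  (p (k) (s)) = p(2, 2) = 0
  s = 2
  (f (s)) = f(2,) = 1
  (p (p (k) (s)) (f (s))) = p(0, 1) = 2
  s = 2
  (f (s)) = f(2,) = 1
  (f (f (s))) = f(1,) = 2
  (p (p (p (k) (s)) (f (s))) (f (f (s)))) = p(2, 2) = 0


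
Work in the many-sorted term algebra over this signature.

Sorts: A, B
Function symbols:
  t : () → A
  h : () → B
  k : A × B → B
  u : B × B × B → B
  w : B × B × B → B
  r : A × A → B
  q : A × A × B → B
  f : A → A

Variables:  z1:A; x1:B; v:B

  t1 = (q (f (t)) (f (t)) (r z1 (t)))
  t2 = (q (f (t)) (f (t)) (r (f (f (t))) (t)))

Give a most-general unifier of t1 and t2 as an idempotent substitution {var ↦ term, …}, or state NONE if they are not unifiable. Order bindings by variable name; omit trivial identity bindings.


{z1 ↦ (f (f (t)))}


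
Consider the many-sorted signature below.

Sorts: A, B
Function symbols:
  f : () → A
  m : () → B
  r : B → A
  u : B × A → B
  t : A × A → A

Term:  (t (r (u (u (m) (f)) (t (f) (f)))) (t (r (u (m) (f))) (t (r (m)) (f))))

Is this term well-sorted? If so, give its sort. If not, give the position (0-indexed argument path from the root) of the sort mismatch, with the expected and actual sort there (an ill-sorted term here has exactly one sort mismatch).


well-sorted; sort = A

        (m) : B
        (f) : A
      (u (m) (f)) : B
        (f) : A
        (f) : A
      (t (f) (f)) : A
    (u (u (m) (f)) (t (f) (f))) : B
  (r (u (u (m) (f)) (t (f) (f)))) : A
        (m) : B
        (f) : A
      (u (m) (f)) : B
    (r (u (m) (f))) : A
        (m) : B
      (r (m)) : A
      (f) : A
    (t (r (m)) (f)) : A
  (t (r (u (m) (f))) (t (r (m)) (f))) : A
(t (r (u (u (m) (f)) (t (f) (f)))) (t (r (u (m) (f))) (t (r (m)) (f)))) : A


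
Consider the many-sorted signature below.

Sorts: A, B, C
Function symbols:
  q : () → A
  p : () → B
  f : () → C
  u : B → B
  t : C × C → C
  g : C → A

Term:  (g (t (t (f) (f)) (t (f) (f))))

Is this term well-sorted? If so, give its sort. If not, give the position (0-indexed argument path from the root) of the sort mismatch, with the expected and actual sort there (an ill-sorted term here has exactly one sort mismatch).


well-sorted; sort = A

      (f) : C
      (f) : C
    (t (f) (f)) : C
      (f) : C
      (f) : C
    (t (f) (f)) : C
  (t (t (f) (f)) (t (f) (f))) : C
(g (t (t (f) (f)) (t (f) (f)))) : A


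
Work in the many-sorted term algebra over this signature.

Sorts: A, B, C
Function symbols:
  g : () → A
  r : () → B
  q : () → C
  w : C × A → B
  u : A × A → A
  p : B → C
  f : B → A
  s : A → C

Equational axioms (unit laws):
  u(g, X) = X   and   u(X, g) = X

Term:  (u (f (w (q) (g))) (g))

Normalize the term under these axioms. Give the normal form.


normal form = (f (w (q) (g)))

1. (u (f (w (q) (g))) (g))  →  (f (w (q) (g)))


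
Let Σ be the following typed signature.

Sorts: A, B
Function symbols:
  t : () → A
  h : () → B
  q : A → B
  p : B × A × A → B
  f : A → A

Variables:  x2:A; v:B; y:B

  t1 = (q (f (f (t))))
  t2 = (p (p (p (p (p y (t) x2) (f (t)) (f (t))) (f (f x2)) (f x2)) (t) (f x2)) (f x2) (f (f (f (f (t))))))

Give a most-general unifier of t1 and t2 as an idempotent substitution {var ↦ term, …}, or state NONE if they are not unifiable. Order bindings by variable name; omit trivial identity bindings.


head clash or occurs-check failure — not unifiable

NONE (not unifiable)


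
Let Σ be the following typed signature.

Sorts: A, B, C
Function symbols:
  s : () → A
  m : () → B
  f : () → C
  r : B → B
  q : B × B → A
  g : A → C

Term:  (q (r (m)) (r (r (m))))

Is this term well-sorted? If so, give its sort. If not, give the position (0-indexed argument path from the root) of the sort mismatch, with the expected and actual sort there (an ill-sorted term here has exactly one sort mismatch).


    (m) : B
  (r (m)) : B
      (m) : B
    (r (m)) : B
  (r (r (m))) : B
(q (r (m)) (r (r (m)))) : A

well-sorted; sort = A


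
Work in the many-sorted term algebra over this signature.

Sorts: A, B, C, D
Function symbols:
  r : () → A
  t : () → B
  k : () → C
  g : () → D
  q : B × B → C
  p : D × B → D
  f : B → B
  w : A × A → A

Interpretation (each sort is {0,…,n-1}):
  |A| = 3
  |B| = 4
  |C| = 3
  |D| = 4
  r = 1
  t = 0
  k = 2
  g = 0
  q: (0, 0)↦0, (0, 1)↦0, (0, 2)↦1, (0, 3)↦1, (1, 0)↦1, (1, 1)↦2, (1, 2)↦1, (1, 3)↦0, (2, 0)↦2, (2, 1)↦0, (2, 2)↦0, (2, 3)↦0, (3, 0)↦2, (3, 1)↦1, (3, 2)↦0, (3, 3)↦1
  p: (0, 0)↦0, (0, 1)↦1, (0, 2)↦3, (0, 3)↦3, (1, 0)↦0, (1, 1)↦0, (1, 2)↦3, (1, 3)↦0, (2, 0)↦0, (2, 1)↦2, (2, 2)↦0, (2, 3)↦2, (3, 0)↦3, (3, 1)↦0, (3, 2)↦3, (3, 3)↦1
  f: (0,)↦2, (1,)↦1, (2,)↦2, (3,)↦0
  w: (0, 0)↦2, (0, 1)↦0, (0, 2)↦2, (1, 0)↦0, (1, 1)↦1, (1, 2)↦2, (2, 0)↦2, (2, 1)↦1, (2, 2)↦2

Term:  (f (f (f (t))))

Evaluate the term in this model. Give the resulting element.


  t = 0
  (f (t)) = f(0,) = 2
  (f (f (t))) = f(2,) = 2
  (f (f (f (t)))) = f(2,) = 2

value = 2


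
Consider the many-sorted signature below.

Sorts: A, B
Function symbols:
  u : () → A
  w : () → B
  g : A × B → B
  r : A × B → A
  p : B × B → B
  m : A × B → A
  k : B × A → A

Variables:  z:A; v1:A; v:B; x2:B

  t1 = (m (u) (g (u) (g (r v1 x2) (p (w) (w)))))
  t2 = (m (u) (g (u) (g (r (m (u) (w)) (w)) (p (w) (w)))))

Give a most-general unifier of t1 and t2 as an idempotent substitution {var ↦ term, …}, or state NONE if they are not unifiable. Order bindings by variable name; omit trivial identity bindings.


{v1 ↦ (m (u) (w)), x2 ↦ (w)}
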